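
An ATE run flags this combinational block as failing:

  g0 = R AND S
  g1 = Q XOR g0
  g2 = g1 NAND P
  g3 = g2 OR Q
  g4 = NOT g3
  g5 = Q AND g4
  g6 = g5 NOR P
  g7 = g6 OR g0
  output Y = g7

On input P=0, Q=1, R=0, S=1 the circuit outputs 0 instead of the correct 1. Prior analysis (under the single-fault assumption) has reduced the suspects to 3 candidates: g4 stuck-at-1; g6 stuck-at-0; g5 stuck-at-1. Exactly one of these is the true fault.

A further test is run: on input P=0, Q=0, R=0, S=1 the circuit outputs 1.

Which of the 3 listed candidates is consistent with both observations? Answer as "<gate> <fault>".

Evaluate each candidate on input P=0, Q=0, R=0, S=1:
  g4 stuck-at-1: g0=0, g1=0, g2=1, g3=1, g4=1 [stuck-at-1], g5=0, g6=1, g7=1 → 1 — matches
  g6 stuck-at-0: g0=0, g1=0, g2=1, g3=1, g4=0, g5=0, g6=0 [stuck-at-0], g7=0 → 0 — eliminated
  g5 stuck-at-1: g0=0, g1=0, g2=1, g3=1, g4=0, g5=1 [stuck-at-1], g6=0, g7=0 → 0 — eliminated
Only g4 stuck-at-1 reproduces the observed 1.

g4 stuck-at-1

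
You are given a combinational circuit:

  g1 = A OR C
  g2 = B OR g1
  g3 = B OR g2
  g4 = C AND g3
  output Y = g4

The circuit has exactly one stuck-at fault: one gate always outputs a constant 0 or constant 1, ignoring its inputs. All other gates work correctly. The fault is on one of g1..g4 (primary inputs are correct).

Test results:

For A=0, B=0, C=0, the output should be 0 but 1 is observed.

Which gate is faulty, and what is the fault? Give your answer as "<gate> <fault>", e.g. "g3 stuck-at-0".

g4 stuck-at-1

Fault-free values for test 1 (A=0, B=0, C=0): g1=0, g2=0, g3=0, g4=0, giving Y=0. Observed 1.
Test 1: faults giving observed 1 are {g4 stuck-at-1}.
Only g4 stuck-at-1 is consistent with every test.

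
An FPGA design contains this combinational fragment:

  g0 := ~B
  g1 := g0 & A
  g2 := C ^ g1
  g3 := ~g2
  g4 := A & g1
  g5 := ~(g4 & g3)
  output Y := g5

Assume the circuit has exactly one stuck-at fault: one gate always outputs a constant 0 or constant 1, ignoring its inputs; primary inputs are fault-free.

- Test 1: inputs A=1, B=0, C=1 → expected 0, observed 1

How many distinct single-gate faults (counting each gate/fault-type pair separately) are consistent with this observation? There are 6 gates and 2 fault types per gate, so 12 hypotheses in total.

Fault-free: g0=1, g1=1, g2=0, g3=1, g4=1, g5=0 → 0. Observed 1.
  g0 stuck-at-0: output 1 ✓
  g0 stuck-at-1: output 0 ✗
  g1 stuck-at-0: output 1 ✓
  g1 stuck-at-1: output 0 ✗
  g2 stuck-at-0: output 0 ✗
  g2 stuck-at-1: output 1 ✓
  g3 stuck-at-0: output 1 ✓
  g3 stuck-at-1: output 0 ✗
  g4 stuck-at-0: output 1 ✓
  g4 stuck-at-1: output 0 ✗
  g5 stuck-at-0: output 0 ✗
  g5 stuck-at-1: output 1 ✓
Consistent faults: {g0 stuck-at-0, g1 stuck-at-0, g2 stuck-at-1, g3 stuck-at-0, g4 stuck-at-0, g5 stuck-at-1} — 6 in all.

6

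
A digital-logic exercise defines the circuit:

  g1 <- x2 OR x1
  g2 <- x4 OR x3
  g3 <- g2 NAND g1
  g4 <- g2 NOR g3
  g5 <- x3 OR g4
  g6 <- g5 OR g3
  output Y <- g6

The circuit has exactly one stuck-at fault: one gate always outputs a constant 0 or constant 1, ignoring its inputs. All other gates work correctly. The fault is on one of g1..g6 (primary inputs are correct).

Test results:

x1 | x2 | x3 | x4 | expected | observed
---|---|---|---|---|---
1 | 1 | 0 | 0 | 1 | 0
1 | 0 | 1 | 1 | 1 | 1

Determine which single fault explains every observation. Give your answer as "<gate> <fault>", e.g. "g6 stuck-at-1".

g2 stuck-at-1

Fault-free values for test 1 (x1=1, x2=1, x3=0, x4=0): g1=1, g2=0, g3=1, g4=0, g5=0, g6=1, giving Y=1. Observed 0.
Test 1: faults giving observed 0 are {g2 stuck-at-1, g6 stuck-at-0}.
Test 2 (x1=1, x2=0, x3=1, x4=1): fault-free g1=1, g2=1, g3=0, g4=0, g5=1, g6=1 → 1; observed 1. Eliminates g6 stuck-at-0.
Only g2 stuck-at-1 is consistent with every test.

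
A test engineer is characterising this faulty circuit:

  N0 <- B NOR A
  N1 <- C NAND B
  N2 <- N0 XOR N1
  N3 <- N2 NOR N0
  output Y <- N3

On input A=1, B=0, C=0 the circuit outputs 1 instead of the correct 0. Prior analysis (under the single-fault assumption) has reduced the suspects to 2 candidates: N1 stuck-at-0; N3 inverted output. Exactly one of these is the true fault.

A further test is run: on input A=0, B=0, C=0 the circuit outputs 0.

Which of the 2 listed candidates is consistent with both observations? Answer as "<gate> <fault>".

N1 stuck-at-0

Evaluate each candidate on input A=0, B=0, C=0:
  N1 stuck-at-0: N0=1, N1=0 [stuck-at-0], N2=1, N3=0 → 0 — matches
  N3 inverted output: N0=1, N1=1, N2=0, N3=1 [inverted output] → 1 — eliminated
Only N1 stuck-at-0 reproduces the observed 0.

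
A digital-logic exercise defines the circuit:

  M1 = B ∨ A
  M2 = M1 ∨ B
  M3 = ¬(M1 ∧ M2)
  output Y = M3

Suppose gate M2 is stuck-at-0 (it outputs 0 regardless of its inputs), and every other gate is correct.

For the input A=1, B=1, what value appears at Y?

1

Propagate with M2 forced: M1=1, M2=0 [stuck-at-0], M3=1.
So Y = 1. (Without the fault it would be 0.)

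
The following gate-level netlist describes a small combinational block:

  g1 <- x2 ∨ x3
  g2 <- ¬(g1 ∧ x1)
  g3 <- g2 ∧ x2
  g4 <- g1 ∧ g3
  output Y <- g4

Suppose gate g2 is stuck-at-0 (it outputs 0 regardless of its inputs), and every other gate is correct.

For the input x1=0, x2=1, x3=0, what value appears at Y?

0

Propagate with g2 forced: g1=1, g2=0 [stuck-at-0], g3=0, g4=0.
So Y = 0. (Without the fault it would be 1.)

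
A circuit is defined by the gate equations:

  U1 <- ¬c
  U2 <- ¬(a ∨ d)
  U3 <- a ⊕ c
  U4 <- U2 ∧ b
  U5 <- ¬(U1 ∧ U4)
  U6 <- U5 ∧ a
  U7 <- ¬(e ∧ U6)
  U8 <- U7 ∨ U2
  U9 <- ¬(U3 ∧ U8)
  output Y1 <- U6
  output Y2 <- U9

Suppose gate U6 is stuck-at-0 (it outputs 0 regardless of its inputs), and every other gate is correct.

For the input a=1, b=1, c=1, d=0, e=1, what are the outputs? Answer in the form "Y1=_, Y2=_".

Y1=0, Y2=1

Propagate with U6 forced: U1=0, U2=0, U3=0, U4=0, U5=1, U6=0 [stuck-at-0], U7=1, U8=1, U9=1.
So the outputs are Y1=0, Y2=1. (Without the fault they would be Y1=1, Y2=1.)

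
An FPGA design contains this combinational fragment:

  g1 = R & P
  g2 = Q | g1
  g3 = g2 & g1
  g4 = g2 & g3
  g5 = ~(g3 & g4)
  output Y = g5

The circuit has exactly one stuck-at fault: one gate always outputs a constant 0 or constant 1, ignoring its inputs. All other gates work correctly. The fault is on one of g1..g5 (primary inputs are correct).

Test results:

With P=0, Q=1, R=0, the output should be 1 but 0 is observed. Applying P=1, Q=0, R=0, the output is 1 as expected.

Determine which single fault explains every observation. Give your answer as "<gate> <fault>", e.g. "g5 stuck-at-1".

Fault-free values for test 1 (P=0, Q=1, R=0): g1=0, g2=1, g3=0, g4=0, g5=1, giving Y=1. Observed 0.
Test 1: faults giving observed 0 are {g1 stuck-at-1, g3 stuck-at-1, g5 stuck-at-0}.
Test 2 (P=1, Q=0, R=0): fault-free g1=0, g2=0, g3=0, g4=0, g5=1 → 1; observed 1. Eliminates g1 stuck-at-1, g5 stuck-at-0.
Only g3 stuck-at-1 is consistent with every test.

g3 stuck-at-1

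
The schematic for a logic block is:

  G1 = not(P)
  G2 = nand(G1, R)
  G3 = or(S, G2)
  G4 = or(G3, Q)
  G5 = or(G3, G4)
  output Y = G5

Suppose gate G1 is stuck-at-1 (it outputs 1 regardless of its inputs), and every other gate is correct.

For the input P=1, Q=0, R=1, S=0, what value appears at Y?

0

Propagate with G1 forced: G1=1 [stuck-at-1], G2=0, G3=0, G4=0, G5=0.
So Y = 0. (Without the fault it would be 1.)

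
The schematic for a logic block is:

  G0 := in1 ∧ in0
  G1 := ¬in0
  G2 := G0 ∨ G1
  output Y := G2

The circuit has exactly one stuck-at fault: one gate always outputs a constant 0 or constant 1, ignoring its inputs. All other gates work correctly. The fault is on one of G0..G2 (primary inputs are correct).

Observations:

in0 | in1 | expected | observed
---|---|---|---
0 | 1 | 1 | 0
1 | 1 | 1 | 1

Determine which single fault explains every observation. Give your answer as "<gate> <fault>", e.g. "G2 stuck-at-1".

G1 stuck-at-0

Fault-free values for test 1 (in0=0, in1=1): G0=0, G1=1, G2=1, giving Y=1. Observed 0.
Test 1: faults giving observed 0 are {G1 stuck-at-0, G2 stuck-at-0}.
Test 2 (in0=1, in1=1): fault-free G0=1, G1=0, G2=1 → 1; observed 1. Eliminates G2 stuck-at-0.
Only G1 stuck-at-0 is consistent with every test.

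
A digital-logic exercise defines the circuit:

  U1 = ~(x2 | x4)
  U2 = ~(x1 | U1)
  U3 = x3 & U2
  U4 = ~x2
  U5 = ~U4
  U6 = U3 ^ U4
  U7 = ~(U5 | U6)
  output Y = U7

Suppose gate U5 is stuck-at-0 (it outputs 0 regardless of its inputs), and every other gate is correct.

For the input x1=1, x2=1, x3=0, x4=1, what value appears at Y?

Propagate with U5 forced: U1=0, U2=0, U3=0, U4=0, U5=0 [stuck-at-0], U6=0, U7=1.
So Y = 1. (Without the fault it would be 0.)

1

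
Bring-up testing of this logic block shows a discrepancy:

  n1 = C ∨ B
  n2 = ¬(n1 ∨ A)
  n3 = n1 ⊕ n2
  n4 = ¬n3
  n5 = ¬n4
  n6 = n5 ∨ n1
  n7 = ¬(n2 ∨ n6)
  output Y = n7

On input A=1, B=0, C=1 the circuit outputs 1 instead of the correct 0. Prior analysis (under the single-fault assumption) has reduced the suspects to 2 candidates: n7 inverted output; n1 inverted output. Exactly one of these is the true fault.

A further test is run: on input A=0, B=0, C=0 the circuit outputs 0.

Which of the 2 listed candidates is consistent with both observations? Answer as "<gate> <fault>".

Evaluate each candidate on input A=0, B=0, C=0:
  n7 inverted output: n1=0, n2=1, n3=1, n4=0, n5=1, n6=1, n7=1 [inverted output] → 1 — eliminated
  n1 inverted output: n1=1 [inverted output], n2=0, n3=1, n4=0, n5=1, n6=1, n7=0 → 0 — matches
Only n1 inverted output reproduces the observed 0.

n1 inverted output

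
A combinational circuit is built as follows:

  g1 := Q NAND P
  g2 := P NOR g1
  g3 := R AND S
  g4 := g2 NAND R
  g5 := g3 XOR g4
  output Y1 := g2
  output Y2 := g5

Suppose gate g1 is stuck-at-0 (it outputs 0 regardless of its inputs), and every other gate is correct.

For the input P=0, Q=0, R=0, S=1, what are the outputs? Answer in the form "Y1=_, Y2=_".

Y1=1, Y2=1

Propagate with g1 forced: g1=0 [stuck-at-0], g2=1, g3=0, g4=1, g5=1.
So the outputs are Y1=1, Y2=1. (Without the fault they would be Y1=0, Y2=1.)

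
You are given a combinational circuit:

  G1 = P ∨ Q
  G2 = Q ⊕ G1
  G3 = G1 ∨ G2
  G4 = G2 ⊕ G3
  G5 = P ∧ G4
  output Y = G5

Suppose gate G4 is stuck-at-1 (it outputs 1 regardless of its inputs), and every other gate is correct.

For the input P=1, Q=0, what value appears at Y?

1

Propagate with G4 forced: G1=1, G2=1, G3=1, G4=1 [stuck-at-1], G5=1.
So Y = 1. (Without the fault it would be 0.)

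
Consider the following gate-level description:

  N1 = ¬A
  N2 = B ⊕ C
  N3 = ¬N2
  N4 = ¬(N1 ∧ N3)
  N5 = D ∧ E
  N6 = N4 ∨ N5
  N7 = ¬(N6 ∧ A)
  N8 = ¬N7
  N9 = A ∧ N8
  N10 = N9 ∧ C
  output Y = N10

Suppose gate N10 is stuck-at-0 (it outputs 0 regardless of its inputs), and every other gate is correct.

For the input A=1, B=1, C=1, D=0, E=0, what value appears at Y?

0

Propagate with N10 forced: N1=0, N2=0, N3=1, N4=1, N5=0, N6=1, N7=0, N8=1, N9=1, N10=0 [stuck-at-0].
So Y = 0. (Without the fault it would be 1.)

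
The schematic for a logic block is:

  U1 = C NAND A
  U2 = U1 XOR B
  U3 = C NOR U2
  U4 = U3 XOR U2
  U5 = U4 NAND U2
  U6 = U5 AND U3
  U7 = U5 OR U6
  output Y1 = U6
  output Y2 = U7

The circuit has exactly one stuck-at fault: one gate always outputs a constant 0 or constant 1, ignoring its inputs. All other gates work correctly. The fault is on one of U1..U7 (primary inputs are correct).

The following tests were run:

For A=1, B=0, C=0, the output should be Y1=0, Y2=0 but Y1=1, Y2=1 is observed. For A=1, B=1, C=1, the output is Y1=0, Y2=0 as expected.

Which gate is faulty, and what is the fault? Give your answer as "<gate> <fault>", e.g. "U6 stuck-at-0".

Fault-free values for test 1 (A=1, B=0, C=0): U1=1, U2=1, U3=0, U4=1, U5=0, U6=0, U7=0, giving Y1=0, Y2=0. Observed Y1=1, Y2=1.
Test 1: faults giving observed Y1=1, Y2=1 are {U1 stuck-at-0, U2 stuck-at-0, U3 stuck-at-1, U6 stuck-at-1}.
Test 2 (A=1, B=1, C=1): fault-free U1=0, U2=1, U3=0, U4=1, U5=0, U6=0, U7=0 → Y1=0, Y2=0; observed Y1=0, Y2=0. Eliminates U2 stuck-at-0, U3 stuck-at-1, U6 stuck-at-1.
Only U1 stuck-at-0 is consistent with every test.

U1 stuck-at-0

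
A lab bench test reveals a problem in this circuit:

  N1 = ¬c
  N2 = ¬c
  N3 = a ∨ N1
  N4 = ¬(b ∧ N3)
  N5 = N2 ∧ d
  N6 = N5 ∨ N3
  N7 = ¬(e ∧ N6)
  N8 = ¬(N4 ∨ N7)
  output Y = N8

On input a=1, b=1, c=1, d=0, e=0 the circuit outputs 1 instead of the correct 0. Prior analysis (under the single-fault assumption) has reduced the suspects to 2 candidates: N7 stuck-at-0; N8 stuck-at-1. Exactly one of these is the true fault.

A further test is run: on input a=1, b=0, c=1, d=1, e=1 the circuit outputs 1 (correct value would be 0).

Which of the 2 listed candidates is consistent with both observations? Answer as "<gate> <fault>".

N8 stuck-at-1

Evaluate each candidate on input a=1, b=0, c=1, d=1, e=1:
  N7 stuck-at-0: N1=0, N2=0, N3=1, N4=1, N5=0, N6=1, N7=0 [stuck-at-0], N8=0 → 0 — eliminated
  N8 stuck-at-1: N1=0, N2=0, N3=1, N4=1, N5=0, N6=1, N7=0, N8=1 [stuck-at-1] → 1 — matches
Only N8 stuck-at-1 reproduces the observed 1.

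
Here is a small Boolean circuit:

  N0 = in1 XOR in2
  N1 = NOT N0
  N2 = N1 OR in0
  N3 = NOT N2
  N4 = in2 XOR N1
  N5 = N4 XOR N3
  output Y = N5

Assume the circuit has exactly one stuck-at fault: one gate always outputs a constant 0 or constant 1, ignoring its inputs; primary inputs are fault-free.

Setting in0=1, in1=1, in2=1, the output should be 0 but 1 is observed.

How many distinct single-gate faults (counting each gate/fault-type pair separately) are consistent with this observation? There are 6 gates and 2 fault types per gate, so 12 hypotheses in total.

Fault-free: N0=0, N1=1, N2=1, N3=0, N4=0, N5=0 → 0. Observed 1.
  N0 stuck-at-0: output 0 ✗
  N0 stuck-at-1: output 1 ✓
  N1 stuck-at-0: output 1 ✓
  N1 stuck-at-1: output 0 ✗
  N2 stuck-at-0: output 1 ✓
  N2 stuck-at-1: output 0 ✗
  N3 stuck-at-0: output 0 ✗
  N3 stuck-at-1: output 1 ✓
  N4 stuck-at-0: output 0 ✗
  N4 stuck-at-1: output 1 ✓
  N5 stuck-at-0: output 0 ✗
  N5 stuck-at-1: output 1 ✓
Consistent faults: {N0 stuck-at-1, N1 stuck-at-0, N2 stuck-at-0, N3 stuck-at-1, N4 stuck-at-1, N5 stuck-at-1} — 6 in all.

6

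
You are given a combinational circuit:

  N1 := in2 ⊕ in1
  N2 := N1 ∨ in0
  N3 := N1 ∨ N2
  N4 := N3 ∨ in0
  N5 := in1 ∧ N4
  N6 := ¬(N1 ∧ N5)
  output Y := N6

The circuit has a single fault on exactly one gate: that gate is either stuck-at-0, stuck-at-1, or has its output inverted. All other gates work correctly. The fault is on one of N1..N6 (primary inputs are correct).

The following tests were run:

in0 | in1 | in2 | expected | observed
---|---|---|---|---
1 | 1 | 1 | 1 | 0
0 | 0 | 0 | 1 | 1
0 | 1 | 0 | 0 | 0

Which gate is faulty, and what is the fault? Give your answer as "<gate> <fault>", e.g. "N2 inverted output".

Fault-free values for test 1 (in0=1, in1=1, in2=1): N1=0, N2=1, N3=1, N4=1, N5=1, N6=1, giving Y=1. Observed 0.
Test 1: faults giving observed 0 are {N1 stuck-at-1, N1 inverted output, N6 stuck-at-0, N6 inverted output}.
Test 2 (in0=0, in1=0, in2=0): fault-free N1=0, N2=0, N3=0, N4=0, N5=0, N6=1 → 1; observed 1. Eliminates N6 stuck-at-0, N6 inverted output.
Test 3 (in0=0, in1=1, in2=0): fault-free N1=1, N2=1, N3=1, N4=1, N5=1, N6=0 → 0; observed 0. Eliminates N1 inverted output.
Only N1 stuck-at-1 is consistent with every test.

N1 stuck-at-1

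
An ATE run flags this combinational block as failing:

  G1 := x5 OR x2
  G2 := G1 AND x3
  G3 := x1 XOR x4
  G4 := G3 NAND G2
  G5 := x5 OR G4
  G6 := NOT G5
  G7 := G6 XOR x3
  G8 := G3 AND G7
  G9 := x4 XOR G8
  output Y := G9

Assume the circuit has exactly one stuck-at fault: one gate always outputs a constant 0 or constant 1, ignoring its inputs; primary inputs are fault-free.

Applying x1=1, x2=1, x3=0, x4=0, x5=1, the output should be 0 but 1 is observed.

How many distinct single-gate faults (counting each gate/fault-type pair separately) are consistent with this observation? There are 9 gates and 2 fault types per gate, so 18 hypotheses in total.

5

Fault-free: G1=1, G2=0, G3=1, G4=1, G5=1, G6=0, G7=0, G8=0, G9=0 → 0. Observed 1.
  G1: none of the 2 fault types match ✗
  G2: none of the 2 fault types match ✗
  G3: none of the 2 fault types match ✗
  G4: none of the 2 fault types match ✗
  G5: stuck-at-0 ✓; others ✗
  G6: stuck-at-1 ✓; others ✗
  G7: stuck-at-1 ✓; others ✗
  G8: stuck-at-1 ✓; others ✗
  G9: stuck-at-1 ✓; others ✗
Consistent faults: {G5 stuck-at-0, G6 stuck-at-1, G7 stuck-at-1, G8 stuck-at-1, G9 stuck-at-1} — 5 in all.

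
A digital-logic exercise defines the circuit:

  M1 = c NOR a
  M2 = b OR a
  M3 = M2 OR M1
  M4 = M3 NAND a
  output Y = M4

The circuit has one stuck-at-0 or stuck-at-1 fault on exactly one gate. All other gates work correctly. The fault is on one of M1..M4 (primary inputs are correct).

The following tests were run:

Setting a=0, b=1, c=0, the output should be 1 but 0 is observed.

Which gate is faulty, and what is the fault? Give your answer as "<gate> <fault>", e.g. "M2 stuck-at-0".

Fault-free values for test 1 (a=0, b=1, c=0): M1=1, M2=1, M3=1, M4=1, giving Y=1. Observed 0.
Test 1: faults giving observed 0 are {M4 stuck-at-0}.
Only M4 stuck-at-0 is consistent with every test.

M4 stuck-at-0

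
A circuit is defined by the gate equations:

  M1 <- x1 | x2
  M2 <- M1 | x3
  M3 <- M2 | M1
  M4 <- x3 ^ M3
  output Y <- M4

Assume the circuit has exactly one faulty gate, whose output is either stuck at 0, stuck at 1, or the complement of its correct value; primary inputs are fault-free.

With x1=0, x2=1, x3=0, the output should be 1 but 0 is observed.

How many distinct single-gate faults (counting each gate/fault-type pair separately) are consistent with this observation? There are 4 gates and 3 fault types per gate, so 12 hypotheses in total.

Fault-free: M1=1, M2=1, M3=1, M4=1 → 1. Observed 0.
  M1 stuck-at-0: output 0 ✓
  M1 stuck-at-1: output 1 ✗
  M1 inverted output: output 0 ✓
  M2 stuck-at-0: output 1 ✗
  M2 stuck-at-1: output 1 ✗
  M2 inverted output: output 1 ✗
  M3 stuck-at-0: output 0 ✓
  M3 stuck-at-1: output 1 ✗
  M3 inverted output: output 0 ✓
  M4 stuck-at-0: output 0 ✓
  M4 stuck-at-1: output 1 ✗
  M4 inverted output: output 0 ✓
Consistent faults: {M1 stuck-at-0, M1 inverted output, M3 stuck-at-0, M3 inverted output, M4 stuck-at-0, M4 inverted output} — 6 in all.

6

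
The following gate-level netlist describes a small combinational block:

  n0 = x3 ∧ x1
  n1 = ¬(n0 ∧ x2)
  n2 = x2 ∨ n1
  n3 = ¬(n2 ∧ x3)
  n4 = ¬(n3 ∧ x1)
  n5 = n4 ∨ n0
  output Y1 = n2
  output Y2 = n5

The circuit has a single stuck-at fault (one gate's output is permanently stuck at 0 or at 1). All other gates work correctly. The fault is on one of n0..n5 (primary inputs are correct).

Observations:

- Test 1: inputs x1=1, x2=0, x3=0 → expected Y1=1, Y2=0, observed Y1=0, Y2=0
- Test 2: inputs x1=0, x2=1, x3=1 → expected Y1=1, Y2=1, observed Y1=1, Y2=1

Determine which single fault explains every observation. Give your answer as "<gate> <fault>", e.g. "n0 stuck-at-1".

Fault-free values for test 1 (x1=1, x2=0, x3=0): n0=0, n1=1, n2=1, n3=1, n4=0, n5=0, giving Y1=1, Y2=0. Observed Y1=0, Y2=0.
Test 1: faults giving observed Y1=0, Y2=0 are {n1 stuck-at-0, n2 stuck-at-0}.
Test 2 (x1=0, x2=1, x3=1): fault-free n0=0, n1=1, n2=1, n3=0, n4=1, n5=1 → Y1=1, Y2=1; observed Y1=1, Y2=1. Eliminates n2 stuck-at-0.
Only n1 stuck-at-0 is consistent with every test.

n1 stuck-at-0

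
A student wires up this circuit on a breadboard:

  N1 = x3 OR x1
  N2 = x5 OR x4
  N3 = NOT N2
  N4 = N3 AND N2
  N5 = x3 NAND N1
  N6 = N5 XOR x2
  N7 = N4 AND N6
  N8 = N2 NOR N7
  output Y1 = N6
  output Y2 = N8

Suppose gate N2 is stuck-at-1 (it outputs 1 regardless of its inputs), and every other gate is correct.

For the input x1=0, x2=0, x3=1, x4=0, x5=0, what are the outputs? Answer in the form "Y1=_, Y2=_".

Propagate with N2 forced: N1=1, N2=1 [stuck-at-1], N3=0, N4=0, N5=0, N6=0, N7=0, N8=0.
So the outputs are Y1=0, Y2=0. (Without the fault they would be Y1=0, Y2=1.)

Y1=0, Y2=0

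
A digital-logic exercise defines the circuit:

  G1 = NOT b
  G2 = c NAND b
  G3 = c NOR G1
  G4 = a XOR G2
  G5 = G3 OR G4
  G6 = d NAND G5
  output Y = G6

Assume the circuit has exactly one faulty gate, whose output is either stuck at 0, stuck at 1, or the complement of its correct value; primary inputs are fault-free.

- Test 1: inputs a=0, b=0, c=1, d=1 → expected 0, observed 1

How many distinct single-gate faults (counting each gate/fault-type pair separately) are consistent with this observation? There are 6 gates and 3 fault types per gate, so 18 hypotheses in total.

Fault-free: G1=1, G2=1, G3=0, G4=1, G5=1, G6=0 → 0. Observed 1.
  G1: none of the 3 fault types match ✗
  G2: stuck-at-0, inverted output ✓; others ✗
  G3: none of the 3 fault types match ✗
  G4: stuck-at-0, inverted output ✓; others ✗
  G5: stuck-at-0, inverted output ✓; others ✗
  G6: stuck-at-1, inverted output ✓; others ✗
Consistent faults: {G2 stuck-at-0, G2 inverted output, G4 stuck-at-0, G4 inverted output, G5 stuck-at-0, G5 inverted output, G6 stuck-at-1, G6 inverted output} — 8 in all.

8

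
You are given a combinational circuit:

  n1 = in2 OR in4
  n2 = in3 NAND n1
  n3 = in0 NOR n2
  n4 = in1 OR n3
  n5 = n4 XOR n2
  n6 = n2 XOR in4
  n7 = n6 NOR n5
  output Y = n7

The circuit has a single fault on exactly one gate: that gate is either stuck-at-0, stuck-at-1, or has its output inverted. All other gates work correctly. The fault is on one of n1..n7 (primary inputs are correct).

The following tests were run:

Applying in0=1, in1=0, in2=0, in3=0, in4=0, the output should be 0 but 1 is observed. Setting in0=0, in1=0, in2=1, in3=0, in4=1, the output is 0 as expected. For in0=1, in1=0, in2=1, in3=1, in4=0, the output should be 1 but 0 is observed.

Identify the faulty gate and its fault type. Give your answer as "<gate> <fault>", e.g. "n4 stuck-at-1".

n2 inverted output

Fault-free values for test 1 (in0=1, in1=0, in2=0, in3=0, in4=0): n1=0, n2=1, n3=0, n4=0, n5=1, n6=1, n7=0, giving Y=0. Observed 1.
Test 1: faults giving observed 1 are {n2 stuck-at-0, n2 inverted output, n7 stuck-at-1, n7 inverted output}.
Test 2 (in0=0, in1=0, in2=1, in3=0, in4=1): fault-free n1=1, n2=1, n3=0, n4=0, n5=1, n6=0, n7=0 → 0; observed 0. Eliminates n7 stuck-at-1, n7 inverted output.
Test 3 (in0=1, in1=0, in2=1, in3=1, in4=0): fault-free n1=1, n2=0, n3=0, n4=0, n5=0, n6=0, n7=1 → 1; observed 0. Eliminates n2 stuck-at-0.
Only n2 inverted output is consistent with every test.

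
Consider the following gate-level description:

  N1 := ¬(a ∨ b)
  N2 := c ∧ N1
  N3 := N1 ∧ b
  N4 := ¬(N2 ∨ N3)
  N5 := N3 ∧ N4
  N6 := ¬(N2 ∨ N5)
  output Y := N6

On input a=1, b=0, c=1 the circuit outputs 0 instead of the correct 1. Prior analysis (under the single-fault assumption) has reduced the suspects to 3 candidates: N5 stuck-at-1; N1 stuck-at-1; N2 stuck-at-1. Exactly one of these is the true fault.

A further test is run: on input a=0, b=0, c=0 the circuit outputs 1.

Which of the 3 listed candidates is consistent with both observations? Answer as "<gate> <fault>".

N1 stuck-at-1

Evaluate each candidate on input a=0, b=0, c=0:
  N5 stuck-at-1: N1=1, N2=0, N3=0, N4=1, N5=1 [stuck-at-1], N6=0 → 0 — eliminated
  N1 stuck-at-1: N1=1 [stuck-at-1], N2=0, N3=0, N4=1, N5=0, N6=1 → 1 — matches
  N2 stuck-at-1: N1=1, N2=1 [stuck-at-1], N3=0, N4=0, N5=0, N6=0 → 0 — eliminated
Only N1 stuck-at-1 reproduces the observed 1.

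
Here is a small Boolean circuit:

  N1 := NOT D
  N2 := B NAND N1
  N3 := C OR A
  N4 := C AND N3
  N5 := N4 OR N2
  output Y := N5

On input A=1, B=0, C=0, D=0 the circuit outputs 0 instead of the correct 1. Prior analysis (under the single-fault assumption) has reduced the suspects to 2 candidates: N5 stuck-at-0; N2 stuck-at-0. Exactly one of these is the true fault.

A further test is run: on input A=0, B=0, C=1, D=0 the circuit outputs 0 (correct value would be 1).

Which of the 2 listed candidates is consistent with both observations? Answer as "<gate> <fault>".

Evaluate each candidate on input A=0, B=0, C=1, D=0:
  N5 stuck-at-0: N1=1, N2=1, N3=1, N4=1, N5=0 [stuck-at-0] → 0 — matches
  N2 stuck-at-0: N1=1, N2=0 [stuck-at-0], N3=1, N4=1, N5=1 → 1 — eliminated
Only N5 stuck-at-0 reproduces the observed 0.

N5 stuck-at-0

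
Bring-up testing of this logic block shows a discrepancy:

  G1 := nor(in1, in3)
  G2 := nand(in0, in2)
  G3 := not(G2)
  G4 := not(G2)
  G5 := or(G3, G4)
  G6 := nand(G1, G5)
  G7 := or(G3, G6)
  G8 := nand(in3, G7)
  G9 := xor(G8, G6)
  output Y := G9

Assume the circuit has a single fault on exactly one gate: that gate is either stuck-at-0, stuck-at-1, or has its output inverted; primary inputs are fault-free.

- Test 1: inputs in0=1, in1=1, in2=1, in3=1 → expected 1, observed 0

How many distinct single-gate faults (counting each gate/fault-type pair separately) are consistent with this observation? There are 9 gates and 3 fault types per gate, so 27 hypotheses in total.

Fault-free: G1=0, G2=0, G3=1, G4=1, G5=1, G6=1, G7=1, G8=0, G9=1 → 1. Observed 0.
  G1: stuck-at-1, inverted output ✓; others ✗
  G2: none of the 3 fault types match ✗
  G3: none of the 3 fault types match ✗
  G4: none of the 3 fault types match ✗
  G5: none of the 3 fault types match ✗
  G6: stuck-at-0, inverted output ✓; others ✗
  G7: stuck-at-0, inverted output ✓; others ✗
  G8: stuck-at-1, inverted output ✓; others ✗
  G9: stuck-at-0, inverted output ✓; others ✗
Consistent faults: {G1 stuck-at-1, G1 inverted output, G6 stuck-at-0, G6 inverted output, G7 stuck-at-0, G7 inverted output, G8 stuck-at-1, G8 inverted output, G9 stuck-at-0, G9 inverted output} — 10 in all.

10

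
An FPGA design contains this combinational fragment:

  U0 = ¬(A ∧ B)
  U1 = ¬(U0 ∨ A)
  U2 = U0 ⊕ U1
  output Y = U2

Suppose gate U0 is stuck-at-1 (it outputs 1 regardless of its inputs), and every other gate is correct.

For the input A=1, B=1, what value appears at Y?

1

Propagate with U0 forced: U0=1 [stuck-at-1], U1=0, U2=1.
So Y = 1. (Without the fault it would be 0.)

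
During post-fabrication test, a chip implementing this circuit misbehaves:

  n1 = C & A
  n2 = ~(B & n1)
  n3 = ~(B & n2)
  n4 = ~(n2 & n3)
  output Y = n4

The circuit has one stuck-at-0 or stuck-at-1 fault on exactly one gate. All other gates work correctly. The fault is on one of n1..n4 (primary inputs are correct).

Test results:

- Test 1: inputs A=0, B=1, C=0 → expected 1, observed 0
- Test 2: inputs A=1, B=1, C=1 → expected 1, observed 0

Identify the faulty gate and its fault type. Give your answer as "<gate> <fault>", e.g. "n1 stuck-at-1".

n4 stuck-at-0

Fault-free values for test 1 (A=0, B=1, C=0): n1=0, n2=1, n3=0, n4=1, giving Y=1. Observed 0.
Test 1: faults giving observed 0 are {n3 stuck-at-1, n4 stuck-at-0}.
Test 2 (A=1, B=1, C=1): fault-free n1=1, n2=0, n3=1, n4=1 → 1; observed 0. Eliminates n3 stuck-at-1.
Only n4 stuck-at-0 is consistent with every test.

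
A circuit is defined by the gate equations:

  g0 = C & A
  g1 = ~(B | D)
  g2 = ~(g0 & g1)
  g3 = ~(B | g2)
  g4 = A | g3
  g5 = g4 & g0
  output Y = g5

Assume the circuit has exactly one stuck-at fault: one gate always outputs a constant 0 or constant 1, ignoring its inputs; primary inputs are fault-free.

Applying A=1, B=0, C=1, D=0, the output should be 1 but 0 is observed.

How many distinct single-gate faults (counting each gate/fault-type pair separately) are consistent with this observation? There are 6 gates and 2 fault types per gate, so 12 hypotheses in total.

Fault-free: g0=1, g1=1, g2=0, g3=1, g4=1, g5=1 → 1. Observed 0.
  g0 stuck-at-0: output 0 ✓
  g0 stuck-at-1: output 1 ✗
  g1 stuck-at-0: output 1 ✗
  g1 stuck-at-1: output 1 ✗
  g2 stuck-at-0: output 1 ✗
  g2 stuck-at-1: output 1 ✗
  g3 stuck-at-0: output 1 ✗
  g3 stuck-at-1: output 1 ✗
  g4 stuck-at-0: output 0 ✓
  g4 stuck-at-1: output 1 ✗
  g5 stuck-at-0: output 0 ✓
  g5 stuck-at-1: output 1 ✗
Consistent faults: {g0 stuck-at-0, g4 stuck-at-0, g5 stuck-at-0} — 3 in all.

3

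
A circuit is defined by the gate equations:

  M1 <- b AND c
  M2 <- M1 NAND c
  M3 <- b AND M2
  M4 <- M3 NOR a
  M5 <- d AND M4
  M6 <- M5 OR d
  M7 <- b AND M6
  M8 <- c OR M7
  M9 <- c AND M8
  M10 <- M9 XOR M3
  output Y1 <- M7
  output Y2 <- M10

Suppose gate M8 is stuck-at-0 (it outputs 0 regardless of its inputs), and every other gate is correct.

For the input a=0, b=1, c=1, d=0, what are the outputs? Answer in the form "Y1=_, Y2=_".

Propagate with M8 forced: M1=1, M2=0, M3=0, M4=1, M5=0, M6=0, M7=0, M8=0 [stuck-at-0], M9=0, M10=0.
So the outputs are Y1=0, Y2=0. (Without the fault they would be Y1=0, Y2=1.)

Y1=0, Y2=0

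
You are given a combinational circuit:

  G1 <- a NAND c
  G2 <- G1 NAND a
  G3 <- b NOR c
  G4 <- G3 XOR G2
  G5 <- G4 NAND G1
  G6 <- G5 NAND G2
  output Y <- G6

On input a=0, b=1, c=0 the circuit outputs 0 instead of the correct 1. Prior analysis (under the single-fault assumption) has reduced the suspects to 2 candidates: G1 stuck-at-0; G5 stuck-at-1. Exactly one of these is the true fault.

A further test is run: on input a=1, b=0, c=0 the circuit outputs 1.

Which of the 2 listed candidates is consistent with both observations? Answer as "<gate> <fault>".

G5 stuck-at-1

Evaluate each candidate on input a=1, b=0, c=0:
  G1 stuck-at-0: G1=0 [stuck-at-0], G2=1, G3=1, G4=0, G5=1, G6=0 → 0 — eliminated
  G5 stuck-at-1: G1=1, G2=0, G3=1, G4=1, G5=1 [stuck-at-1], G6=1 → 1 — matches
Only G5 stuck-at-1 reproduces the observed 1.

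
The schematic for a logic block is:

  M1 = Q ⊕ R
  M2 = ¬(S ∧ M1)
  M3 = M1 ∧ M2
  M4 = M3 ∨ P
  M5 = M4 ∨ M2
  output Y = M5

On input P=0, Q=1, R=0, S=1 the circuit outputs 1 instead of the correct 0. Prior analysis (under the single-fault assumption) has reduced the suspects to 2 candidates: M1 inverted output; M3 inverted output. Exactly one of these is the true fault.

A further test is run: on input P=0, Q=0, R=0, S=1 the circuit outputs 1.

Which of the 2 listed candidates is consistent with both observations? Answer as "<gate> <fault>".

Evaluate each candidate on input P=0, Q=0, R=0, S=1:
  M1 inverted output: M1=1 [inverted output], M2=0, M3=0, M4=0, M5=0 → 0 — eliminated
  M3 inverted output: M1=0, M2=1, M3=1 [inverted output], M4=1, M5=1 → 1 — matches
Only M3 inverted output reproduces the observed 1.

M3 inverted output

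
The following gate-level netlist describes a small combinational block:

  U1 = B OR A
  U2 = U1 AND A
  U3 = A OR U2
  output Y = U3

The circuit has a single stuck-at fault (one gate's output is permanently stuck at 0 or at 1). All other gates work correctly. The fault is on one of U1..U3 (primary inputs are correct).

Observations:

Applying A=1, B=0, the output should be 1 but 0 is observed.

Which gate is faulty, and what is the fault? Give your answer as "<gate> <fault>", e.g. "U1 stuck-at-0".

U3 stuck-at-0

Fault-free values for test 1 (A=1, B=0): U1=1, U2=1, U3=1, giving Y=1. Observed 0.
Test 1: faults giving observed 0 are {U3 stuck-at-0}.
Only U3 stuck-at-0 is consistent with every test.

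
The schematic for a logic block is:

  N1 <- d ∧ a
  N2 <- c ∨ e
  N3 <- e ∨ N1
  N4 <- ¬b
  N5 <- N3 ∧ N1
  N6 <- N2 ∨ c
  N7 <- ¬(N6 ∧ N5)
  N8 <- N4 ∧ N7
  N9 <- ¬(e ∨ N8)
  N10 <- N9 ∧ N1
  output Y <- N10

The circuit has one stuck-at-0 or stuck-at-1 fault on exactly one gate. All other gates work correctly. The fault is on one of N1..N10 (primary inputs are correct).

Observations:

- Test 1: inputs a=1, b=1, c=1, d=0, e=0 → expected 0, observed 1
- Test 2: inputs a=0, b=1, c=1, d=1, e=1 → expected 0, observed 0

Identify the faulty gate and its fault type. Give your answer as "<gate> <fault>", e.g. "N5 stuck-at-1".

Fault-free values for test 1 (a=1, b=1, c=1, d=0, e=0): N1=0, N2=1, N3=0, N4=0, N5=0, N6=1, N7=1, N8=0, N9=1, N10=0, giving Y=0. Observed 1.
Test 1: faults giving observed 1 are {N1 stuck-at-1, N10 stuck-at-1}.
Test 2 (a=0, b=1, c=1, d=1, e=1): fault-free N1=0, N2=1, N3=1, N4=0, N5=0, N6=1, N7=1, N8=0, N9=0, N10=0 → 0; observed 0. Eliminates N10 stuck-at-1.
Only N1 stuck-at-1 is consistent with every test.

N1 stuck-at-1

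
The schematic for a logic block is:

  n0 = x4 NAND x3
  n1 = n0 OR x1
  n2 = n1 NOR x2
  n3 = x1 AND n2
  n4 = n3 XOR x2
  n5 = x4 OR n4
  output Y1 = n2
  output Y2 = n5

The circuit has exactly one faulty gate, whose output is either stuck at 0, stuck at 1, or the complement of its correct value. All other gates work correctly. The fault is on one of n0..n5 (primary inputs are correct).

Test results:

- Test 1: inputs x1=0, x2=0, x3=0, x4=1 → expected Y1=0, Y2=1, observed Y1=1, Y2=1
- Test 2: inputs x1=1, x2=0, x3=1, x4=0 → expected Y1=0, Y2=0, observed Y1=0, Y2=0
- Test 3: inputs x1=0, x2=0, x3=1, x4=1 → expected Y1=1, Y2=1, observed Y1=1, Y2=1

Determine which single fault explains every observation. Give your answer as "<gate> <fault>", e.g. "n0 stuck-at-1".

Fault-free values for test 1 (x1=0, x2=0, x3=0, x4=1): n0=1, n1=1, n2=0, n3=0, n4=0, n5=1, giving Y1=0, Y2=1. Observed Y1=1, Y2=1.
Test 1: faults giving observed Y1=1, Y2=1 are {n0 stuck-at-0, n0 inverted output, n1 stuck-at-0, n1 inverted output, n2 stuck-at-1, n2 inverted output}.
Test 2 (x1=1, x2=0, x3=1, x4=0): fault-free n0=1, n1=1, n2=0, n3=0, n4=0, n5=0 → Y1=0, Y2=0; observed Y1=0, Y2=0. Eliminates n1 stuck-at-0, n1 inverted output, n2 stuck-at-1, n2 inverted output.
Test 3 (x1=0, x2=0, x3=1, x4=1): fault-free n0=0, n1=0, n2=1, n3=0, n4=0, n5=1 → Y1=1, Y2=1; observed Y1=1, Y2=1. Eliminates n0 inverted output.
Only n0 stuck-at-0 is consistent with every test.

n0 stuck-at-0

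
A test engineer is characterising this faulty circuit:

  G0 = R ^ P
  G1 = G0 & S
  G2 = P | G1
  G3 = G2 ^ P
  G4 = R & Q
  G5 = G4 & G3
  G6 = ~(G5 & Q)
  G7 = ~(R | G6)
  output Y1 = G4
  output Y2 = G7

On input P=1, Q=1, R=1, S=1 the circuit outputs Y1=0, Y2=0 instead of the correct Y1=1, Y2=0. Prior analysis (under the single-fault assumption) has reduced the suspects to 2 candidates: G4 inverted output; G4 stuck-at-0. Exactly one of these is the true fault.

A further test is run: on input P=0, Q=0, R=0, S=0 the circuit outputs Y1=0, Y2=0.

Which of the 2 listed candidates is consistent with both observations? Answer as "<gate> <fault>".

G4 stuck-at-0

Evaluate each candidate on input P=0, Q=0, R=0, S=0:
  G4 inverted output: G0=0, G1=0, G2=0, G3=0, G4=1 [inverted output], G5=0, G6=1, G7=0 → Y1=1, Y2=0 — eliminated
  G4 stuck-at-0: G0=0, G1=0, G2=0, G3=0, G4=0 [stuck-at-0], G5=0, G6=1, G7=0 → Y1=0, Y2=0 — matches
Only G4 stuck-at-0 reproduces the observed Y1=0, Y2=0.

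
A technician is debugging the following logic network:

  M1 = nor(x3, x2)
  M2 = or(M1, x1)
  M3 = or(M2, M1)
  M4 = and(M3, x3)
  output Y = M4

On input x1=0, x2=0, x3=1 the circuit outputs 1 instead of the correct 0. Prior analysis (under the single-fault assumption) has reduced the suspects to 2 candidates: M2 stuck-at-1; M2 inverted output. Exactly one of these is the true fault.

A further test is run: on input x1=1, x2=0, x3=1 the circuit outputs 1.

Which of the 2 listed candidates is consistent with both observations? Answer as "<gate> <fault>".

M2 stuck-at-1

Evaluate each candidate on input x1=1, x2=0, x3=1:
  M2 stuck-at-1: M1=0, M2=1 [stuck-at-1], M3=1, M4=1 → 1 — matches
  M2 inverted output: M1=0, M2=0 [inverted output], M3=0, M4=0 → 0 — eliminated
Only M2 stuck-at-1 reproduces the observed 1.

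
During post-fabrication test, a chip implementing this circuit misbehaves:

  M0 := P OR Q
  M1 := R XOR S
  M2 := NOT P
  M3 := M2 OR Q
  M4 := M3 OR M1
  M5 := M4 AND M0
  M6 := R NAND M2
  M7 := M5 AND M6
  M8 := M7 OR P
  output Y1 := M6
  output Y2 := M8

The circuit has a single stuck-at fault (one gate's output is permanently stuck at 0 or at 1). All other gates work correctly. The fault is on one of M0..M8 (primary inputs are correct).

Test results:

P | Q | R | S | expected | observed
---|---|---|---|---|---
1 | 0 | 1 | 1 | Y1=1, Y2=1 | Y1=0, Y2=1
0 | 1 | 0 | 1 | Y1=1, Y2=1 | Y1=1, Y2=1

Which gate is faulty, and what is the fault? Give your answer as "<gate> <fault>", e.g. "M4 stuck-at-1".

M2 stuck-at-1

Fault-free values for test 1 (P=1, Q=0, R=1, S=1): M0=1, M1=0, M2=0, M3=0, M4=0, M5=0, M6=1, M7=0, M8=1, giving Y1=1, Y2=1. Observed Y1=0, Y2=1.
Test 1: faults giving observed Y1=0, Y2=1 are {M2 stuck-at-1, M6 stuck-at-0}.
Test 2 (P=0, Q=1, R=0, S=1): fault-free M0=1, M1=1, M2=1, M3=1, M4=1, M5=1, M6=1, M7=1, M8=1 → Y1=1, Y2=1; observed Y1=1, Y2=1. Eliminates M6 stuck-at-0.
Only M2 stuck-at-1 is consistent with every test.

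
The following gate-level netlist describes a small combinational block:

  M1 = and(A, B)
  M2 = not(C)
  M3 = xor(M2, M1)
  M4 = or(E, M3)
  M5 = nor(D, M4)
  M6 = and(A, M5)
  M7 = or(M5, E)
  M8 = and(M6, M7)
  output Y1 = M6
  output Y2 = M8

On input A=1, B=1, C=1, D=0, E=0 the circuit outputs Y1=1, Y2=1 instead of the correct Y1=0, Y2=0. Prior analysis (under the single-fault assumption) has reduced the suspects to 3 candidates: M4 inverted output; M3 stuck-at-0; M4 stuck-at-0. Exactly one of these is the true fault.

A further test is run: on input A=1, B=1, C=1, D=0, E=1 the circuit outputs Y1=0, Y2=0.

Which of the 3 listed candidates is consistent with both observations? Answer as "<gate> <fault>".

Evaluate each candidate on input A=1, B=1, C=1, D=0, E=1:
  M4 inverted output: M1=1, M2=0, M3=1, M4=0 [inverted output], M5=1, M6=1, M7=1, M8=1 → Y1=1, Y2=1 — eliminated
  M3 stuck-at-0: M1=1, M2=0, M3=0 [stuck-at-0], M4=1, M5=0, M6=0, M7=1, M8=0 → Y1=0, Y2=0 — matches
  M4 stuck-at-0: M1=1, M2=0, M3=1, M4=0 [stuck-at-0], M5=1, M6=1, M7=1, M8=1 → Y1=1, Y2=1 — eliminated
Only M3 stuck-at-0 reproduces the observed Y1=0, Y2=0.

M3 stuck-at-0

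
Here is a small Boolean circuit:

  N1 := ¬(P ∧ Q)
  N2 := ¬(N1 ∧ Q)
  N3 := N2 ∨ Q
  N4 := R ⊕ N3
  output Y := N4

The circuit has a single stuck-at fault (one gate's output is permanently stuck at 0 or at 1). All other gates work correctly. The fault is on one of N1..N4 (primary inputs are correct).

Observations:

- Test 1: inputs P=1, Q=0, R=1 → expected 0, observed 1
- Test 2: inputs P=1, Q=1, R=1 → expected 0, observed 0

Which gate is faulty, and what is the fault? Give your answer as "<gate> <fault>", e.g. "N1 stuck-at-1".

N2 stuck-at-0

Fault-free values for test 1 (P=1, Q=0, R=1): N1=1, N2=1, N3=1, N4=0, giving Y=0. Observed 1.
Test 1: faults giving observed 1 are {N2 stuck-at-0, N3 stuck-at-0, N4 stuck-at-1}.
Test 2 (P=1, Q=1, R=1): fault-free N1=0, N2=1, N3=1, N4=0 → 0; observed 0. Eliminates N3 stuck-at-0, N4 stuck-at-1.
Only N2 stuck-at-0 is consistent with every test.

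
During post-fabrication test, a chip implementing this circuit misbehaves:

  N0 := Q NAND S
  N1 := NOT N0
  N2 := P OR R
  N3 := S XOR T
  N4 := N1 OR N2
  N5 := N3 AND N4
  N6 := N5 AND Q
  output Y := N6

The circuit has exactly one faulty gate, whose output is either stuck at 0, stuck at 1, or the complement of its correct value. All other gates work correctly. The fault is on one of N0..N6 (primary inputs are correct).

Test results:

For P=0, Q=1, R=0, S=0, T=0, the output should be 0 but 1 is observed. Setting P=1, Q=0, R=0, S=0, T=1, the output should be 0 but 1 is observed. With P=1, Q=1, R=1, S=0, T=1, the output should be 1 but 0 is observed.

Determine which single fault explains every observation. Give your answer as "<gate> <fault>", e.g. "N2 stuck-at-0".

N6 inverted output

Fault-free values for test 1 (P=0, Q=1, R=0, S=0, T=0): N0=1, N1=0, N2=0, N3=0, N4=0, N5=0, N6=0, giving Y=0. Observed 1.
Test 1: faults giving observed 1 are {N5 stuck-at-1, N5 inverted output, N6 stuck-at-1, N6 inverted output}.
Test 2 (P=1, Q=0, R=0, S=0, T=1): fault-free N0=1, N1=0, N2=1, N3=1, N4=1, N5=1, N6=0 → 0; observed 1. Eliminates N5 stuck-at-1, N5 inverted output.
Test 3 (P=1, Q=1, R=1, S=0, T=1): fault-free N0=1, N1=0, N2=1, N3=1, N4=1, N5=1, N6=1 → 1; observed 0. Eliminates N6 stuck-at-1.
Only N6 inverted output is consistent with every test.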